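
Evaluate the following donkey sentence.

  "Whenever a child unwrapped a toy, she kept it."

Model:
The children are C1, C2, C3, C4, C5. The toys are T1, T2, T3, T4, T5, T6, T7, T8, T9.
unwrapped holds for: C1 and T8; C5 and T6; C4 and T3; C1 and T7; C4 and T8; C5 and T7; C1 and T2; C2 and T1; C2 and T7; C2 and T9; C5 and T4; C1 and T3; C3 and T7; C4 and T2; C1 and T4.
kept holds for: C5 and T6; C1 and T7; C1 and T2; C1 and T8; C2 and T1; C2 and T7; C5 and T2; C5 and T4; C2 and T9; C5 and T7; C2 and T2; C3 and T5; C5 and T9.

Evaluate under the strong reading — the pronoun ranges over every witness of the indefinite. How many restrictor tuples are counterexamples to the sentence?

"it" takes "a toy" as antecedent — a donkey pronoun bound across the clause boundary.
Strong reading: for every (c,t) with unwrapped(c,t), kept(c,t).
Restrictor pairs: (C1,T2) ✓  (C1,T3) ✗  (C1,T4) ✗  (C1,T7) ✓  (C1,T8) ✓  (C2,T1) ✓  (C2,T7) ✓  (C2,T9) ✓  (C3,T7) ✗  (C4,T2) ✗  (C4,T3) ✗  (C4,T8) ✗  (C5,T4) ✓  (C5,T6) ✓  (C5,T7) ✓
Counterexamples (restrictor pairs failing the scope): 6.

6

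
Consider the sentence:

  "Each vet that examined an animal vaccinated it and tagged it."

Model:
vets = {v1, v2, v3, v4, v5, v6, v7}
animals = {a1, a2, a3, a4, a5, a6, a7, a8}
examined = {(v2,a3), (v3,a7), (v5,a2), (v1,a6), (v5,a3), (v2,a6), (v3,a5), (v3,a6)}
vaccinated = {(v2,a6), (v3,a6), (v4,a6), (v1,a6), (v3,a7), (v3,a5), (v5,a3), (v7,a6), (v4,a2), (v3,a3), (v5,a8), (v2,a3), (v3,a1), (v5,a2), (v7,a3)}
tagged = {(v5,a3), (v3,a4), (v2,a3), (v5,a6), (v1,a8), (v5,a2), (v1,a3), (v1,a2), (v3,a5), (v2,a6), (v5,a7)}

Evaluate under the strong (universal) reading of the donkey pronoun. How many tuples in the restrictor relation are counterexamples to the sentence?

3

"it" takes "an animal" as antecedent — a donkey pronoun bound across the clause boundary.
Strong reading: for every (v,a) with examined(v,a), vaccinated(v,a) ∧ tagged(v,a).
Restrictor pairs: (v1,a6) ✗  (v2,a3) ✓  (v2,a6) ✓  (v3,a5) ✓  (v3,a6) ✗  (v3,a7) ✗  (v5,a2) ✓  (v5,a3) ✓
Counterexamples (restrictor pairs failing the scope): 3.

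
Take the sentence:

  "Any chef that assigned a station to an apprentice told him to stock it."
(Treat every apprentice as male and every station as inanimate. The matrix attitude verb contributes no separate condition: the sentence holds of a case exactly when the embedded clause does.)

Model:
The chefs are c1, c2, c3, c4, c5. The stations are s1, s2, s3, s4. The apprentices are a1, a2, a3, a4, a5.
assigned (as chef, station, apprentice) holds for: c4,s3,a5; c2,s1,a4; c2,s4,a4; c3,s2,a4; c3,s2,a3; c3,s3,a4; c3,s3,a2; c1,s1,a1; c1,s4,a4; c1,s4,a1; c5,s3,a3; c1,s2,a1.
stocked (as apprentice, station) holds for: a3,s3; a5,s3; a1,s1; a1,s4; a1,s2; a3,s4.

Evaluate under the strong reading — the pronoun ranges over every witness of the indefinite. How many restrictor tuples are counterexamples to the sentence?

7

"him" takes "an apprentice" as antecedent and "it" takes "a station"; both are donkey pronouns co-varying with the restrictor.
Strong reading: for every (c,s,a) with assigned(c,s,a), stocked(a,s).
Restrictor triples: (c1,s1,a1)→stocked(a1,s1) ✓  (c1,s2,a1)→stocked(a1,s2) ✓  (c1,s4,a1)→stocked(a1,s4) ✓  (c1,s4,a4)→stocked(a4,s4) ✗  (c2,s1,a4)→stocked(a4,s1) ✗  (c2,s4,a4)→stocked(a4,s4) ✗  (c3,s2,a3)→stocked(a3,s2) ✗  (c3,s2,a4)→stocked(a4,s2) ✗  (c3,s3,a2)→stocked(a2,s3) ✗  (c3,s3,a4)→stocked(a4,s3) ✗  (c4,s3,a5)→stocked(a5,s3) ✓  (c5,s3,a3)→stocked(a3,s3) ✓
Counterexamples (restrictor triples failing the scope): 7.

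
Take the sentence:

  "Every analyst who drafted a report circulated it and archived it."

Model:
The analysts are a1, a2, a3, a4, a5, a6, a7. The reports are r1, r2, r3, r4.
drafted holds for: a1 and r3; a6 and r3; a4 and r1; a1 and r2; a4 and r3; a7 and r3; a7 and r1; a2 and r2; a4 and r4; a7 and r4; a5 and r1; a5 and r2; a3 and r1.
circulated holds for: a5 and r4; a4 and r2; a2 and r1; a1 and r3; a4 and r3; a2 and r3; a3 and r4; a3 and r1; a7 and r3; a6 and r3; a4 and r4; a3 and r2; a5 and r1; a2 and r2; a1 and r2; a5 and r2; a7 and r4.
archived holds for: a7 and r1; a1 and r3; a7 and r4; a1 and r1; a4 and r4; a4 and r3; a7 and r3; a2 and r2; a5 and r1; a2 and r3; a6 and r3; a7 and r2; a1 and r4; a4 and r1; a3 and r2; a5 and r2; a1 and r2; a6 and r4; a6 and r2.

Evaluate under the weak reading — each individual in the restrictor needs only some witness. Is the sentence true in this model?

False

"it" takes "a report" as antecedent — a donkey pronoun bound across the clause boundary.
Weak reading: every analyst a with some drafted-report has at least one drafted-report r such that circulated(a,r) ∧ archived(a,r).
Per analyst: a1:✓  a2:✓  a3:✗  a4:✓  a5:✓  a6:✓  a7:✓
a3 has no witness among its drafted-reports.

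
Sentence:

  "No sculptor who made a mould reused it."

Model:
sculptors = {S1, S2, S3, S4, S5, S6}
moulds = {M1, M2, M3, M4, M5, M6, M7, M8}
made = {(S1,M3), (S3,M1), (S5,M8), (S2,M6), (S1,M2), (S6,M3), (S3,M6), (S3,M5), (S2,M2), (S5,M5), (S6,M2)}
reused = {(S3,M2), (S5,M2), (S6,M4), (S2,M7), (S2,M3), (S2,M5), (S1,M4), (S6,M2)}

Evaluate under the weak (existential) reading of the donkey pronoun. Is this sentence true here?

False

"it" takes "a mould" as antecedent — a donkey pronoun bound across the clause boundary.
Truth condition: for no (s,m) with made(s,m) does reused(s,m) hold.
Restrictor pairs — does the scope hold? (S1,M2):fails  (S1,M3):fails  (S2,M2):fails  (S2,M6):fails  (S3,M1):fails  (S3,M5):fails  (S3,M6):fails  (S5,M5):fails  (S5,M8):fails  (S6,M2):holds  (S6,M3):fails
Scope holds for 1 pair(s), so the sentence is false.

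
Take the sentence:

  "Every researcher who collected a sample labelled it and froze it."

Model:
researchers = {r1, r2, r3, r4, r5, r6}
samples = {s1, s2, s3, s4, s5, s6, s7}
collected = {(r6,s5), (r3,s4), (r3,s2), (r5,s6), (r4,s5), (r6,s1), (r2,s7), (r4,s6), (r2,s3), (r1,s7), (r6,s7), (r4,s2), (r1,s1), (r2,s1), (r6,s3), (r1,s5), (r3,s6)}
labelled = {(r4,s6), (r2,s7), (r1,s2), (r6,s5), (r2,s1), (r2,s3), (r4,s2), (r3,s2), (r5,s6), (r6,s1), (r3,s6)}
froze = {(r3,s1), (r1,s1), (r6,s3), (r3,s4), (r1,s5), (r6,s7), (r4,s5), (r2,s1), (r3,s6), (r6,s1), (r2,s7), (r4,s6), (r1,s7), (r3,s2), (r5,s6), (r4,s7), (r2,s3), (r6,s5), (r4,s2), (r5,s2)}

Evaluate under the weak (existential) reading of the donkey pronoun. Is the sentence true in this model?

False

"it" takes "a sample" as antecedent — a donkey pronoun bound across the clause boundary.
Weak reading: every researcher r with some collected-sample has at least one collected-sample s such that labelled(r,s) ∧ froze(r,s).
Per researcher: r1:✗  r2:✓  r3:✓  r4:✓  r5:✓  r6:✓
r1 has no witness among its collected-samples.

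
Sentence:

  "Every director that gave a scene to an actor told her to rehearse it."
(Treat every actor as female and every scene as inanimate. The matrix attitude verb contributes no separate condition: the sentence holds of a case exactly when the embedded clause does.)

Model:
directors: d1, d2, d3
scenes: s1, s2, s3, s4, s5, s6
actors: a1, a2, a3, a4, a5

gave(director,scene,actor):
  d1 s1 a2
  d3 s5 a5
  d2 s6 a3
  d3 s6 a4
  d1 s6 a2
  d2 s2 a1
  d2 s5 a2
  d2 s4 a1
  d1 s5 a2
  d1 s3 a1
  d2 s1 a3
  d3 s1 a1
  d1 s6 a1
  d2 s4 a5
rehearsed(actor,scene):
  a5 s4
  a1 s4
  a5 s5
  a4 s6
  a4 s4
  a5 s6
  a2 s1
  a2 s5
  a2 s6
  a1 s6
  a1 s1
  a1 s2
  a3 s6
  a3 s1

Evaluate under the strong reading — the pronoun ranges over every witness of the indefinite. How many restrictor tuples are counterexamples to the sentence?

1

"her" takes "an actor" as antecedent and "it" takes "a scene"; both are donkey pronouns co-varying with the restrictor.
Strong reading: for every (d,s,a) with gave(d,s,a), rehearsed(a,s).
Restrictor triples: (d1,s1,a2)→rehearsed(a2,s1) ✓  (d1,s3,a1)→rehearsed(a1,s3) ✗  (d1,s5,a2)→rehearsed(a2,s5) ✓  (d1,s6,a1)→rehearsed(a1,s6) ✓  (d1,s6,a2)→rehearsed(a2,s6) ✓  (d2,s1,a3)→rehearsed(a3,s1) ✓  (d2,s2,a1)→rehearsed(a1,s2) ✓  (d2,s4,a1)→rehearsed(a1,s4) ✓  (d2,s4,a5)→rehearsed(a5,s4) ✓  (d2,s5,a2)→rehearsed(a2,s5) ✓  (d2,s6,a3)→rehearsed(a3,s6) ✓  (d3,s1,a1)→rehearsed(a1,s1) ✓  (d3,s5,a5)→rehearsed(a5,s5) ✓  (d3,s6,a4)→rehearsed(a4,s6) ✓
Counterexamples (restrictor triples failing the scope): 1.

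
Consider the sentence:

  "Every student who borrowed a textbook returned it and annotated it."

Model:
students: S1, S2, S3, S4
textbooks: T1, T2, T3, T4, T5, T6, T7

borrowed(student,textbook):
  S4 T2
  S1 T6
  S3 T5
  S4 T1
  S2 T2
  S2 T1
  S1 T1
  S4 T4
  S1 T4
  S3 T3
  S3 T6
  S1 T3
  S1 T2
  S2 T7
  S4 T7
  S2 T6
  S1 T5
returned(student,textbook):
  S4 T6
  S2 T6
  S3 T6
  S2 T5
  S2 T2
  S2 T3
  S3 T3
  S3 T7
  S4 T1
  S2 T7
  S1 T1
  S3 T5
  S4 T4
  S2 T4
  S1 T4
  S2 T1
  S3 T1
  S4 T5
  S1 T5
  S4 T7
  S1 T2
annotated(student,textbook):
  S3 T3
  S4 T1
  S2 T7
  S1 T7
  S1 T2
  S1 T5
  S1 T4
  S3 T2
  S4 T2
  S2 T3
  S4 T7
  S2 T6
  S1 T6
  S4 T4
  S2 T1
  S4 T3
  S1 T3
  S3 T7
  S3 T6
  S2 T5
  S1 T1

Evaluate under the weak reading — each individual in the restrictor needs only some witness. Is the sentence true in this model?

True

"it" takes "a textbook" as antecedent — a donkey pronoun bound across the clause boundary.
Weak reading: every student s with some borrowed-textbook has at least one borrowed-textbook t such that returned(s,t) ∧ annotated(s,t).
Per student: S1:✓  S2:✓  S3:✓  S4:✓
Every student in the restrictor has a witness.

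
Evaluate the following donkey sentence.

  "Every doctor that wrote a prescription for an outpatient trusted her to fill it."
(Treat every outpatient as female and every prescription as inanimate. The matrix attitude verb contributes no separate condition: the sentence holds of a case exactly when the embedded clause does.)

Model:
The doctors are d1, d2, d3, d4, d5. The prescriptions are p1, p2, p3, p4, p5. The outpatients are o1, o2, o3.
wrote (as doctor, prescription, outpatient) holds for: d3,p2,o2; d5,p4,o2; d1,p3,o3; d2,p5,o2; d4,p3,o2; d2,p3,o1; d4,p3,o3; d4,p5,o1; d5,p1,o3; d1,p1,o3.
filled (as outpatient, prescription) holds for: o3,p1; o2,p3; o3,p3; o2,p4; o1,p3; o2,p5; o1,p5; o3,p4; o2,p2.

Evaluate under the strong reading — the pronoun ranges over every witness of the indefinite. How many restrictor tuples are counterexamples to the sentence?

0

"her" takes "an outpatient" as antecedent and "it" takes "a prescription"; both are donkey pronouns co-varying with the restrictor.
Strong reading: for every (d,p,o) with wrote(d,p,o), filled(o,p).
Restrictor triples: (d1,p1,o3)→filled(o3,p1) ✓  (d1,p3,o3)→filled(o3,p3) ✓  (d2,p3,o1)→filled(o1,p3) ✓  (d2,p5,o2)→filled(o2,p5) ✓  (d3,p2,o2)→filled(o2,p2) ✓  (d4,p3,o2)→filled(o2,p3) ✓  (d4,p3,o3)→filled(o3,p3) ✓  (d4,p5,o1)→filled(o1,p5) ✓  (d5,p1,o3)→filled(o3,p1) ✓  (d5,p4,o2)→filled(o2,p4) ✓
Counterexamples (restrictor triples failing the scope): 0.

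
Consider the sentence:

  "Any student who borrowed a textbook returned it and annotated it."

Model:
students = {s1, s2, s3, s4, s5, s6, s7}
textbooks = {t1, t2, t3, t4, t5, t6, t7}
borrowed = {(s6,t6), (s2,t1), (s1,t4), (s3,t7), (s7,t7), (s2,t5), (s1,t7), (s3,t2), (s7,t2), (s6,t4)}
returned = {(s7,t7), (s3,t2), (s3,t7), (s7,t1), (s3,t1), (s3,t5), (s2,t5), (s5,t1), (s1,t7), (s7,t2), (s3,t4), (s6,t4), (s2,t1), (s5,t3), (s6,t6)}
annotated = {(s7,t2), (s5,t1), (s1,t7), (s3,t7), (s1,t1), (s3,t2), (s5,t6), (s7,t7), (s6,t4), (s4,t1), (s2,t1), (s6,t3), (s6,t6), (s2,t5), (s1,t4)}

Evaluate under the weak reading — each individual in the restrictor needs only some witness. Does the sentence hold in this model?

True

"it" takes "a textbook" as antecedent — a donkey pronoun bound across the clause boundary.
Weak reading: every student s with some borrowed-textbook has at least one borrowed-textbook t such that returned(s,t) ∧ annotated(s,t).
Per student: s1:✓  s2:✓  s3:✓  s6:✓  s7:✓
Every student in the restrictor has a witness.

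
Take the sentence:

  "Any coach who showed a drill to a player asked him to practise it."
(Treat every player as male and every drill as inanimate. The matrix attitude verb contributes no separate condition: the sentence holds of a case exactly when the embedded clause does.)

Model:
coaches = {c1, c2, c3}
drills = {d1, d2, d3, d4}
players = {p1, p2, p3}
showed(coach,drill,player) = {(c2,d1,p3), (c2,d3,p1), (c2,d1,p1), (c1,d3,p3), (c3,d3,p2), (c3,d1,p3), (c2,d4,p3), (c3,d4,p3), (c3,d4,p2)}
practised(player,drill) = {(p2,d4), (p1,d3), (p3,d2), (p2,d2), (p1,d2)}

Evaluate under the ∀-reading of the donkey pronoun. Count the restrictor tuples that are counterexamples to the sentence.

"him" takes "a player" as antecedent and "it" takes "a drill"; both are donkey pronouns co-varying with the restrictor.
Strong reading: for every (c,d,p) with showed(c,d,p), practised(p,d).
Restrictor triples: (c1,d3,p3)→practised(p3,d3) ✗  (c2,d1,p1)→practised(p1,d1) ✗  (c2,d1,p3)→practised(p3,d1) ✗  (c2,d3,p1)→practised(p1,d3) ✓  (c2,d4,p3)→practised(p3,d4) ✗  (c3,d1,p3)→practised(p3,d1) ✗  (c3,d3,p2)→practised(p2,d3) ✗  (c3,d4,p2)→practised(p2,d4) ✓  (c3,d4,p3)→practised(p3,d4) ✗
Counterexamples (restrictor triples failing the scope): 7.

7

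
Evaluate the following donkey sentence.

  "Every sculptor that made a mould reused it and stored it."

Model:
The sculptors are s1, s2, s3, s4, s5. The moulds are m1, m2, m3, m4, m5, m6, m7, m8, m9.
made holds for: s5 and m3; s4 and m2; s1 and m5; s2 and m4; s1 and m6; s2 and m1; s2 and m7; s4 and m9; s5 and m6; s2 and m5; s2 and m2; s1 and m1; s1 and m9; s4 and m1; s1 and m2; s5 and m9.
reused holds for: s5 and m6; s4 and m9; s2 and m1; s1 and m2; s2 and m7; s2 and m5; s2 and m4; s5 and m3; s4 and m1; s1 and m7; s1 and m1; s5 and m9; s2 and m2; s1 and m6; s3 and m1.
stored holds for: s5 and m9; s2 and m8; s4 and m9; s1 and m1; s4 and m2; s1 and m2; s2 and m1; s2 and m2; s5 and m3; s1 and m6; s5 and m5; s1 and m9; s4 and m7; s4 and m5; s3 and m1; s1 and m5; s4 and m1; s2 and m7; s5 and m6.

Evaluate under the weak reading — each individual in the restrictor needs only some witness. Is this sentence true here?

True

"it" takes "a mould" as antecedent — a donkey pronoun bound across the clause boundary.
Weak reading: every sculptor s with some made-mould has at least one made-mould m such that reused(s,m) ∧ stored(s,m).
Per sculptor: s1:✓  s2:✓  s4:✓  s5:✓
Every sculptor in the restrictor has a witness.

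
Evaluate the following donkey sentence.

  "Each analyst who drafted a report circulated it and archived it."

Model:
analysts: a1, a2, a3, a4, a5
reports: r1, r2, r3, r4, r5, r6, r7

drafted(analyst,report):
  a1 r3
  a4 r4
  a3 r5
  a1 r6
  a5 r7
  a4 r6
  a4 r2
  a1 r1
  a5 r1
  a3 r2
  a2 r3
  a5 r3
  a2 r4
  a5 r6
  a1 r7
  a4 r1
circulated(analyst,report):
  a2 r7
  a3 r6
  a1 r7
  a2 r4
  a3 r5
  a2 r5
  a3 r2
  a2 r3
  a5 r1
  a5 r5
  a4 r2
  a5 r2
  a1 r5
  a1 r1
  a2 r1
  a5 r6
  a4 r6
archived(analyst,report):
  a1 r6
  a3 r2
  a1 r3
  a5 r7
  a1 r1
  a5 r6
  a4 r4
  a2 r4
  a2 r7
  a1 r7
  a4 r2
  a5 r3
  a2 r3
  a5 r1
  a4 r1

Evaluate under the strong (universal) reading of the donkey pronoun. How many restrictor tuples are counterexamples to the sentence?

"it" takes "a report" as antecedent — a donkey pronoun bound across the clause boundary.
Strong reading: for every (a,r) with drafted(a,r), circulated(a,r) ∧ archived(a,r).
Restrictor pairs: (a1,r1) ✓  (a1,r3) ✗  (a1,r6) ✗  (a1,r7) ✓  (a2,r3) ✓  (a2,r4) ✓  (a3,r2) ✓  (a3,r5) ✗  (a4,r1) ✗  (a4,r2) ✓  (a4,r4) ✗  (a4,r6) ✗  (a5,r1) ✓  (a5,r3) ✗  (a5,r6) ✓  (a5,r7) ✗
Counterexamples (restrictor pairs failing the scope): 8.

8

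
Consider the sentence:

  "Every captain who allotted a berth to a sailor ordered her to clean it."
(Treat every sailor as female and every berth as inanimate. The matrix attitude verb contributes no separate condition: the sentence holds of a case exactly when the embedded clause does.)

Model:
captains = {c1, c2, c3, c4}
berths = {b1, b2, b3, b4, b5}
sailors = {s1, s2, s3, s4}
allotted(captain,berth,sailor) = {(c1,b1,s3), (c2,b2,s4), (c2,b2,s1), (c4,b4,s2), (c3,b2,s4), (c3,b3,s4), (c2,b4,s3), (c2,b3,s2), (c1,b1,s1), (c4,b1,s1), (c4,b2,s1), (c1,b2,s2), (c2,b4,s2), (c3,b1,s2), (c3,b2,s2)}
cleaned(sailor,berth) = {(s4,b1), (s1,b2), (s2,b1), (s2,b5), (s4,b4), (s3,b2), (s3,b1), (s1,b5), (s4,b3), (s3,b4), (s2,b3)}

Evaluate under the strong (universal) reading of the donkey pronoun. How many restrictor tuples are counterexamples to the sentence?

8

"her" takes "a sailor" as antecedent and "it" takes "a berth"; both are donkey pronouns co-varying with the restrictor.
Strong reading: for every (c,b,s) with allotted(c,b,s), cleaned(s,b).
Restrictor triples: (c1,b1,s1)→cleaned(s1,b1) ✗  (c1,b1,s3)→cleaned(s3,b1) ✓  (c1,b2,s2)→cleaned(s2,b2) ✗  (c2,b2,s1)→cleaned(s1,b2) ✓  (c2,b2,s4)→cleaned(s4,b2) ✗  (c2,b3,s2)→cleaned(s2,b3) ✓  (c2,b4,s2)→cleaned(s2,b4) ✗  (c2,b4,s3)→cleaned(s3,b4) ✓  (c3,b1,s2)→cleaned(s2,b1) ✓  (c3,b2,s2)→cleaned(s2,b2) ✗  (c3,b2,s4)→cleaned(s4,b2) ✗  (c3,b3,s4)→cleaned(s4,b3) ✓  (c4,b1,s1)→cleaned(s1,b1) ✗  (c4,b2,s1)→cleaned(s1,b2) ✓  (c4,b4,s2)→cleaned(s2,b4) ✗
Counterexamples (restrictor triples failing the scope): 8.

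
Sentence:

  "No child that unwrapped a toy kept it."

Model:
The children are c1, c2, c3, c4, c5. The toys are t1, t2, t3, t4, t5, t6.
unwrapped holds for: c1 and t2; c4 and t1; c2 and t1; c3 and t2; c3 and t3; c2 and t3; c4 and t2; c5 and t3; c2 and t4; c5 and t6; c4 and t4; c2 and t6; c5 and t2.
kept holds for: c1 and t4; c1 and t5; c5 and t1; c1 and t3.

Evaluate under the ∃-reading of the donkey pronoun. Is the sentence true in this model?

True

"it" takes "a toy" as antecedent — a donkey pronoun bound across the clause boundary.
Truth condition: for no (c,t) with unwrapped(c,t) does kept(c,t) hold.
Restrictor pairs — does the scope hold? (c1,t2):fails  (c2,t1):fails  (c2,t3):fails  (c2,t4):fails  (c2,t6):fails  (c3,t2):fails  (c3,t3):fails  (c4,t1):fails  (c4,t2):fails  (c4,t4):fails  (c5,t2):fails  (c5,t3):fails  (c5,t6):fails
Scope holds for no restrictor pair, so the sentence is true.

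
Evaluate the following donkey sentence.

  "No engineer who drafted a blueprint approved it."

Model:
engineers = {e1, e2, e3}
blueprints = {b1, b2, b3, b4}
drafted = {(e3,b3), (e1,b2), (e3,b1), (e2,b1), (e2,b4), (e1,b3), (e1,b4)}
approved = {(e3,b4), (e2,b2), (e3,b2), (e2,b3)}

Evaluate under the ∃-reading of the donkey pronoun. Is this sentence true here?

True

"it" takes "a blueprint" as antecedent — a donkey pronoun bound across the clause boundary.
Truth condition: for no (e,b) with drafted(e,b) does approved(e,b) hold.
Restrictor pairs — does the scope hold? (e1,b2):fails  (e1,b3):fails  (e1,b4):fails  (e2,b1):fails  (e2,b4):fails  (e3,b1):fails  (e3,b3):fails
Scope holds for no restrictor pair, so the sentence is true.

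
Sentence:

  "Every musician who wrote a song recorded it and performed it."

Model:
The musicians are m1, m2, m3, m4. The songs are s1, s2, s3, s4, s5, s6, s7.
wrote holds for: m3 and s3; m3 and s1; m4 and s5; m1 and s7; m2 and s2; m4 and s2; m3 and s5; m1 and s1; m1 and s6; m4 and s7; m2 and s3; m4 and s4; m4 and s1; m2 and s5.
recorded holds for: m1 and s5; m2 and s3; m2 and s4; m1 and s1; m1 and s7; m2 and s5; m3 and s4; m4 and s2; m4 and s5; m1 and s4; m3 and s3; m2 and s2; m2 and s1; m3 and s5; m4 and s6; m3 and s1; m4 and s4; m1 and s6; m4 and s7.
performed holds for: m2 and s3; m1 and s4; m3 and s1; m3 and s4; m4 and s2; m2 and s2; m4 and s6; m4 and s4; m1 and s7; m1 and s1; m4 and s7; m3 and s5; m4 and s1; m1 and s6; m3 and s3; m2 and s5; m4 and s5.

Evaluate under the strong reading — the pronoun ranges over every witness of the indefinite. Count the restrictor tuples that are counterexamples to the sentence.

1

"it" takes "a song" as antecedent — a donkey pronoun bound across the clause boundary.
Strong reading: for every (m,s) with wrote(m,s), recorded(m,s) ∧ performed(m,s).
Restrictor pairs: (m1,s1) ✓  (m1,s6) ✓  (m1,s7) ✓  (m2,s2) ✓  (m2,s3) ✓  (m2,s5) ✓  (m3,s1) ✓  (m3,s3) ✓  (m3,s5) ✓  (m4,s1) ✗  (m4,s2) ✓  (m4,s4) ✓  (m4,s5) ✓  (m4,s7) ✓
Counterexamples (restrictor pairs failing the scope): 1.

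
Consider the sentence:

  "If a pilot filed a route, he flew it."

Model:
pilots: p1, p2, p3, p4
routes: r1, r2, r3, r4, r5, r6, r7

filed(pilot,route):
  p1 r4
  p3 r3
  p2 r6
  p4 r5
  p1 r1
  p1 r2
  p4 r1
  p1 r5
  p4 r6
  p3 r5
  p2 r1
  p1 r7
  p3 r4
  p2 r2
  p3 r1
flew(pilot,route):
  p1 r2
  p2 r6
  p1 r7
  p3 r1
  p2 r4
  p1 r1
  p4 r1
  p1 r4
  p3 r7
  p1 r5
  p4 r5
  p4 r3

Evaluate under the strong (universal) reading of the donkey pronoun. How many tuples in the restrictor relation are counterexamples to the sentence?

"it" takes "a route" as antecedent — a donkey pronoun bound across the clause boundary.
Strong reading: for every (p,r) with filed(p,r), flew(p,r).
Restrictor pairs: (p1,r1) ✓  (p1,r2) ✓  (p1,r4) ✓  (p1,r5) ✓  (p1,r7) ✓  (p2,r1) ✗  (p2,r2) ✗  (p2,r6) ✓  (p3,r1) ✓  (p3,r3) ✗  (p3,r4) ✗  (p3,r5) ✗  (p4,r1) ✓  (p4,r5) ✓  (p4,r6) ✗
Counterexamples (restrictor pairs failing the scope): 6.

6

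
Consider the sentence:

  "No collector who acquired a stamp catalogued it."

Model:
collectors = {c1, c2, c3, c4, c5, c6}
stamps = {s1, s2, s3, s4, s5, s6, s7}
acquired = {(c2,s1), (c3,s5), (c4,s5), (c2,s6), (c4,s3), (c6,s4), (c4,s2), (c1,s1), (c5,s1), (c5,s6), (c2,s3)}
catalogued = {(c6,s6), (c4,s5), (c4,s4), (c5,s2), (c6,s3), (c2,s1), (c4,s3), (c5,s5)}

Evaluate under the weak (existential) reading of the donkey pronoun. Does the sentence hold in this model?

False

"it" takes "a stamp" as antecedent — a donkey pronoun bound across the clause boundary.
Truth condition: for no (c,s) with acquired(c,s) does catalogued(c,s) hold.
Restrictor pairs — does the scope hold? (c1,s1):fails  (c2,s1):holds  (c2,s3):fails  (c2,s6):fails  (c3,s5):fails  (c4,s2):fails  (c4,s3):holds  (c4,s5):holds  (c5,s1):fails  (c5,s6):fails  (c6,s4):fails
Scope holds for 3 pair(s), so the sentence is false.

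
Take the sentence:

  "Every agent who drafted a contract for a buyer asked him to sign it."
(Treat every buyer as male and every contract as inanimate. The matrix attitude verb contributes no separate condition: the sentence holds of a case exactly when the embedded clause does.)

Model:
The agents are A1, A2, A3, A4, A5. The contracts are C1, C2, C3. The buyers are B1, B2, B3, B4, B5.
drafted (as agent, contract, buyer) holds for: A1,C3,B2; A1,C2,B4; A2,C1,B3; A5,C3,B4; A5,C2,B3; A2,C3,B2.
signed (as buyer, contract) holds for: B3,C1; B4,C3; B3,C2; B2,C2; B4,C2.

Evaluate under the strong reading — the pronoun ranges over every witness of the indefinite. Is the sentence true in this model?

"him" takes "a buyer" as antecedent and "it" takes "a contract"; both are donkey pronouns co-varying with the restrictor.
Strong reading: for every (a,c,b) with drafted(a,c,b), signed(b,c).
Restrictor triples: (A1,C2,B4)→signed(B4,C2) ✓  (A1,C3,B2)→signed(B2,C3) ✗  (A2,C1,B3)→signed(B3,C1) ✓  (A2,C3,B2)→signed(B2,C3) ✗  (A5,C2,B3)→signed(B3,C2) ✓  (A5,C3,B4)→signed(B4,C3) ✓
Counterexample: (A1,C3,B2) — signed(B2,C3) does not hold.

False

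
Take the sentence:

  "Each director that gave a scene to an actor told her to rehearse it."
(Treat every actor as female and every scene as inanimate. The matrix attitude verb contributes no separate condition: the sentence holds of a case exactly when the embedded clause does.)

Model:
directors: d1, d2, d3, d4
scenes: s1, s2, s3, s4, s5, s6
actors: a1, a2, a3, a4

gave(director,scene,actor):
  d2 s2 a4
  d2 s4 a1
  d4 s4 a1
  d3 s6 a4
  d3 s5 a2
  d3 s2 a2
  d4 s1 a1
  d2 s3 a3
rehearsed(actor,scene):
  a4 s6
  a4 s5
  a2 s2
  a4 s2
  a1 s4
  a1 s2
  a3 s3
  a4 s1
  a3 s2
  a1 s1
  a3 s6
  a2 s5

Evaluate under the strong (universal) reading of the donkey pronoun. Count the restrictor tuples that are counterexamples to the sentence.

0

"her" takes "an actor" as antecedent and "it" takes "a scene"; both are donkey pronouns co-varying with the restrictor.
Strong reading: for every (d,s,a) with gave(d,s,a), rehearsed(a,s).
Restrictor triples: (d2,s2,a4)→rehearsed(a4,s2) ✓  (d2,s3,a3)→rehearsed(a3,s3) ✓  (d2,s4,a1)→rehearsed(a1,s4) ✓  (d3,s2,a2)→rehearsed(a2,s2) ✓  (d3,s5,a2)→rehearsed(a2,s5) ✓  (d3,s6,a4)→rehearsed(a4,s6) ✓  (d4,s1,a1)→rehearsed(a1,s1) ✓  (d4,s4,a1)→rehearsed(a1,s4) ✓
Counterexamples (restrictor triples failing the scope): 0.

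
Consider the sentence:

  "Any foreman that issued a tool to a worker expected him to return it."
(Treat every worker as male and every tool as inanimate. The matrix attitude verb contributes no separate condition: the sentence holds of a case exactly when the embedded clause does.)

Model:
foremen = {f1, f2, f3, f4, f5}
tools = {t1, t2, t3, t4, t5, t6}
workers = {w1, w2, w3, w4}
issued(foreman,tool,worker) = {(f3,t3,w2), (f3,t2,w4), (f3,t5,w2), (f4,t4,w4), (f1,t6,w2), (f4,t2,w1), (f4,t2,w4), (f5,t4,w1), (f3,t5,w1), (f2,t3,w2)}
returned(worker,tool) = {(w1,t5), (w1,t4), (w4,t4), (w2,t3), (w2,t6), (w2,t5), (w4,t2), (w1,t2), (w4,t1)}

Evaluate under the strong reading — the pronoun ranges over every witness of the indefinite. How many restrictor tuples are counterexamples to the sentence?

"him" takes "a worker" as antecedent and "it" takes "a tool"; both are donkey pronouns co-varying with the restrictor.
Strong reading: for every (f,t,w) with issued(f,t,w), returned(w,t).
Restrictor triples: (f1,t6,w2)→returned(w2,t6) ✓  (f2,t3,w2)→returned(w2,t3) ✓  (f3,t2,w4)→returned(w4,t2) ✓  (f3,t3,w2)→returned(w2,t3) ✓  (f3,t5,w1)→returned(w1,t5) ✓  (f3,t5,w2)→returned(w2,t5) ✓  (f4,t2,w1)→returned(w1,t2) ✓  (f4,t2,w4)→returned(w4,t2) ✓  (f4,t4,w4)→returned(w4,t4) ✓  (f5,t4,w1)→returned(w1,t4) ✓
Counterexamples (restrictor triples failing the scope): 0.

0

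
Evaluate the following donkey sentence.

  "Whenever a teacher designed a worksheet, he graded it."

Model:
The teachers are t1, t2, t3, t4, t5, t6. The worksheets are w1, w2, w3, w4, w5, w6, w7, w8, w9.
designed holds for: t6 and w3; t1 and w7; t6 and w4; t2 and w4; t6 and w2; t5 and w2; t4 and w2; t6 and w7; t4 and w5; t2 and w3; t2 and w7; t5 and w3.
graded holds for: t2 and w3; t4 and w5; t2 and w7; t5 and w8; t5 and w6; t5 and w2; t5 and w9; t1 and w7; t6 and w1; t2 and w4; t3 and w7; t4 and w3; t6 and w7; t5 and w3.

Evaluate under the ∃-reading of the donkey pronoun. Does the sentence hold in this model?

True

"it" takes "a worksheet" as antecedent — a donkey pronoun bound across the clause boundary.
Weak reading: every teacher t with some designed-worksheet has at least one designed-worksheet w such that graded(t,w).
Per teacher: t1:✓  t2:✓  t4:✓  t5:✓  t6:✓
Every teacher in the restrictor has a witness.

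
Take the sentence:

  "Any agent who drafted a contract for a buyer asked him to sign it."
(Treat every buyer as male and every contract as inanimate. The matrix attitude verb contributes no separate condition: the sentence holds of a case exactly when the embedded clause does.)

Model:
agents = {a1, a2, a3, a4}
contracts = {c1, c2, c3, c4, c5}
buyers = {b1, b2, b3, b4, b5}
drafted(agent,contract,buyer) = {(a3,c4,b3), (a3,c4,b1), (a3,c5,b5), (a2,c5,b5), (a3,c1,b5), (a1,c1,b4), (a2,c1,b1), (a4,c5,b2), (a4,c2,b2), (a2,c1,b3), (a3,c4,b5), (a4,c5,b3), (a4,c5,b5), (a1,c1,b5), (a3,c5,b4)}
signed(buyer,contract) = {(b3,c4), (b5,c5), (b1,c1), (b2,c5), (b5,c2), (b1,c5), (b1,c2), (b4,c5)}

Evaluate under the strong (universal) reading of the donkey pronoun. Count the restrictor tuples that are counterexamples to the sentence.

8

"him" takes "a buyer" as antecedent and "it" takes "a contract"; both are donkey pronouns co-varying with the restrictor.
Strong reading: for every (a,c,b) with drafted(a,c,b), signed(b,c).
Restrictor triples: (a1,c1,b4)→signed(b4,c1) ✗  (a1,c1,b5)→signed(b5,c1) ✗  (a2,c1,b1)→signed(b1,c1) ✓  (a2,c1,b3)→signed(b3,c1) ✗  (a2,c5,b5)→signed(b5,c5) ✓  (a3,c1,b5)→signed(b5,c1) ✗  (a3,c4,b1)→signed(b1,c4) ✗  (a3,c4,b3)→signed(b3,c4) ✓  (a3,c4,b5)→signed(b5,c4) ✗  (a3,c5,b4)→signed(b4,c5) ✓  (a3,c5,b5)→signed(b5,c5) ✓  (a4,c2,b2)→signed(b2,c2) ✗  (a4,c5,b2)→signed(b2,c5) ✓  (a4,c5,b3)→signed(b3,c5) ✗  (a4,c5,b5)→signed(b5,c5) ✓
Counterexamples (restrictor triples failing the scope): 8.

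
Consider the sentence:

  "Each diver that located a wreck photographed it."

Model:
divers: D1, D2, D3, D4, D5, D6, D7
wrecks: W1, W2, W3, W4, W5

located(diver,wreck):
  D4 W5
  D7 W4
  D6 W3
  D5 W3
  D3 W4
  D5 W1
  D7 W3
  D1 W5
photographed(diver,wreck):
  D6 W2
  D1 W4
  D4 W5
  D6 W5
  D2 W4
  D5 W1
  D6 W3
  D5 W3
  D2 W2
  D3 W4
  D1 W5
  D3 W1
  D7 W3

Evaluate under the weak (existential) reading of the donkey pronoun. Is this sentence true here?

"it" takes "a wreck" as antecedent — a donkey pronoun bound across the clause boundary.
Weak reading: every diver d with some located-wreck has at least one located-wreck w such that photographed(d,w).
Per diver: D1:✓  D3:✓  D4:✓  D5:✓  D6:✓  D7:✓
Every diver in the restrictor has a witness.

True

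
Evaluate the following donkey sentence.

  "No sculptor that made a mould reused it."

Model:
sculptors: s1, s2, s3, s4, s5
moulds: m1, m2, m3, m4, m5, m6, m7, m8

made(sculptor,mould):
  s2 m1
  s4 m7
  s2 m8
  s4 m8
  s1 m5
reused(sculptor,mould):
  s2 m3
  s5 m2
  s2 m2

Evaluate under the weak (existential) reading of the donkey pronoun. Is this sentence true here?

True

"it" takes "a mould" as antecedent — a donkey pronoun bound across the clause boundary.
Truth condition: for no (s,m) with made(s,m) does reused(s,m) hold.
Restrictor pairs — does the scope hold? (s1,m5):fails  (s2,m1):fails  (s2,m8):fails  (s4,m7):fails  (s4,m8):fails
Scope holds for no restrictor pair, so the sentence is true.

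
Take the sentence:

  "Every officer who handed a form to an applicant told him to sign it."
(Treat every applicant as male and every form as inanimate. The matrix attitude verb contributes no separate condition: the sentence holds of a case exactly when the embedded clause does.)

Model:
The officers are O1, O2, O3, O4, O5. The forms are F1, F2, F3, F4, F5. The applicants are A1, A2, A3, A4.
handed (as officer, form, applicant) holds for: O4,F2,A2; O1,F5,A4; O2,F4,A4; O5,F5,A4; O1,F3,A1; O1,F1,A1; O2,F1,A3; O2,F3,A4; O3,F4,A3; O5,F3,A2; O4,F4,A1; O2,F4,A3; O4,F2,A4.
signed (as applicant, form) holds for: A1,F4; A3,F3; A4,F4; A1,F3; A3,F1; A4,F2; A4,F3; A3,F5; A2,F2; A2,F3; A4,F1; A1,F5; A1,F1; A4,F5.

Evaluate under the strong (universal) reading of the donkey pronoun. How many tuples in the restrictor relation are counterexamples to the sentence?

2

"him" takes "an applicant" as antecedent and "it" takes "a form"; both are donkey pronouns co-varying with the restrictor.
Strong reading: for every (o,f,a) with handed(o,f,a), signed(a,f).
Restrictor triples: (O1,F1,A1)→signed(A1,F1) ✓  (O1,F3,A1)→signed(A1,F3) ✓  (O1,F5,A4)→signed(A4,F5) ✓  (O2,F1,A3)→signed(A3,F1) ✓  (O2,F3,A4)→signed(A4,F3) ✓  (O2,F4,A3)→signed(A3,F4) ✗  (O2,F4,A4)→signed(A4,F4) ✓  (O3,F4,A3)→signed(A3,F4) ✗  (O4,F2,A2)→signed(A2,F2) ✓  (O4,F2,A4)→signed(A4,F2) ✓  (O4,F4,A1)→signed(A1,F4) ✓  (O5,F3,A2)→signed(A2,F3) ✓  (O5,F5,A4)→signed(A4,F5) ✓
Counterexamples (restrictor triples failing the scope): 2.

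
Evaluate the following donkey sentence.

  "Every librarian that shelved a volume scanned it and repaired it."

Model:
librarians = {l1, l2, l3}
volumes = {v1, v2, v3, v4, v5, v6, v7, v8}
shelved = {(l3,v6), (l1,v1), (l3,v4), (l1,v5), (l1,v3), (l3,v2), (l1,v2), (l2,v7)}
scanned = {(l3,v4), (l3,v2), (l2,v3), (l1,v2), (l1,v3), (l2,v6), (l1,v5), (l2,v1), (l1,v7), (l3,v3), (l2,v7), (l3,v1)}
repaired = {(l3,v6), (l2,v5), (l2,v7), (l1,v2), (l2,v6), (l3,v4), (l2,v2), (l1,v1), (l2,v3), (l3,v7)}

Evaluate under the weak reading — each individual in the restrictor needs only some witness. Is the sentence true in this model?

"it" takes "a volume" as antecedent — a donkey pronoun bound across the clause boundary.
Weak reading: every librarian l with some shelved-volume has at least one shelved-volume v such that scanned(l,v) ∧ repaired(l,v).
Per librarian: l1:✓  l2:✓  l3:✓
Every librarian in the restrictor has a witness.

True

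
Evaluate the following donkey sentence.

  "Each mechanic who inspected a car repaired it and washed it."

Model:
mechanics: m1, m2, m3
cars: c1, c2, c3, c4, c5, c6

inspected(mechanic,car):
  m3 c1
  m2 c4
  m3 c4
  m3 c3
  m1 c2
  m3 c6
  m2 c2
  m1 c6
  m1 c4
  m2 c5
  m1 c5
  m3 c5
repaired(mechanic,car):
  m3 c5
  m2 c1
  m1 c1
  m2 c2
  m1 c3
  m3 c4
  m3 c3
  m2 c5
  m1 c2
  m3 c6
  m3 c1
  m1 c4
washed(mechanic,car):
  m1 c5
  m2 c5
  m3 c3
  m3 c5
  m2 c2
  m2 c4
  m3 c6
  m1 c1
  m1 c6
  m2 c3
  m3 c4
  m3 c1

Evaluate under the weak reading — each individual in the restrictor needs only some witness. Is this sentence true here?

False

"it" takes "a car" as antecedent — a donkey pronoun bound across the clause boundary.
Weak reading: every mechanic m with some inspected-car has at least one inspected-car c such that repaired(m,c) ∧ washed(m,c).
Per mechanic: m1:✗  m2:✓  m3:✓
m1 has no witness among its inspected-cars.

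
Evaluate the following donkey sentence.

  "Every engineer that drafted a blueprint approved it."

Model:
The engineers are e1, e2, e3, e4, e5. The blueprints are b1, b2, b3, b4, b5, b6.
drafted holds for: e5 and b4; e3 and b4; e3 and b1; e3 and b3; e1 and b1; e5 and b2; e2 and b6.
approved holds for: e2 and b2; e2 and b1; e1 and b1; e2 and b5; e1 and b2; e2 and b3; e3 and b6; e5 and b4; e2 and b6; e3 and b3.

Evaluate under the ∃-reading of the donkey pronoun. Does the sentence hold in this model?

"it" takes "a blueprint" as antecedent — a donkey pronoun bound across the clause boundary.
Weak reading: every engineer e with some drafted-blueprint has at least one drafted-blueprint b such that approved(e,b).
Per engineer: e1:✓  e2:✓  e3:✓  e5:✓
Every engineer in the restrictor has a witness.

True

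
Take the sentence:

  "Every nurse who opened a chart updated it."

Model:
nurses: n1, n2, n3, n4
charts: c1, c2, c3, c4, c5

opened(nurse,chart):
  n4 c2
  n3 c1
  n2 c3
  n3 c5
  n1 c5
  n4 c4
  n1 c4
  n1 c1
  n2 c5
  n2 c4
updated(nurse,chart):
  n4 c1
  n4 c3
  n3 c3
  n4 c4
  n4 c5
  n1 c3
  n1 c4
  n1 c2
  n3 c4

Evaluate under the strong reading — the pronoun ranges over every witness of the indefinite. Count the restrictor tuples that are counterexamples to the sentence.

8

"it" takes "a chart" as antecedent — a donkey pronoun bound across the clause boundary.
Strong reading: for every (n,c) with opened(n,c), updated(n,c).
Restrictor pairs: (n1,c1) ✗  (n1,c4) ✓  (n1,c5) ✗  (n2,c3) ✗  (n2,c4) ✗  (n2,c5) ✗  (n3,c1) ✗  (n3,c5) ✗  (n4,c2) ✗  (n4,c4) ✓
Counterexamples (restrictor pairs failing the scope): 8.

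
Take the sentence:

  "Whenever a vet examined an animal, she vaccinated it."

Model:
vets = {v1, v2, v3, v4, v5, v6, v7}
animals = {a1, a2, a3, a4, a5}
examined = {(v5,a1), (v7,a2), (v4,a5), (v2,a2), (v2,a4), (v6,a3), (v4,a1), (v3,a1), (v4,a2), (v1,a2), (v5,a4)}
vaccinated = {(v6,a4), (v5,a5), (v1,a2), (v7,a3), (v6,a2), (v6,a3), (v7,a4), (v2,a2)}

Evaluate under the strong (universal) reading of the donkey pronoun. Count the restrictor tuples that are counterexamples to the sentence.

8

"it" takes "an animal" as antecedent — a donkey pronoun bound across the clause boundary.
Strong reading: for every (v,a) with examined(v,a), vaccinated(v,a).
Restrictor pairs: (v1,a2) ✓  (v2,a2) ✓  (v2,a4) ✗  (v3,a1) ✗  (v4,a1) ✗  (v4,a2) ✗  (v4,a5) ✗  (v5,a1) ✗  (v5,a4) ✗  (v6,a3) ✓  (v7,a2) ✗
Counterexamples (restrictor pairs failing the scope): 8.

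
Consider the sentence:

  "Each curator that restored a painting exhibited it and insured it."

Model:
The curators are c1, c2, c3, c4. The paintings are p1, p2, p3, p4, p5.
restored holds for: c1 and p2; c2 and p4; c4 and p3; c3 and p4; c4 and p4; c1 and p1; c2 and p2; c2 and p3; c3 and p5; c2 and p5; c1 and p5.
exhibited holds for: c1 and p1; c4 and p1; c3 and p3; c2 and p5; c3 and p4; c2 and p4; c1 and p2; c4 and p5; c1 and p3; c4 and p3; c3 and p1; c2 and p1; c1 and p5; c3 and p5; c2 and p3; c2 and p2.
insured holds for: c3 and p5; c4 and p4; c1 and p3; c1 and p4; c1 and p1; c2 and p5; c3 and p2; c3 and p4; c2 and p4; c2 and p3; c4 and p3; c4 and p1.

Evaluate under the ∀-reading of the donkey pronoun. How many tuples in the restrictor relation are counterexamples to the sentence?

"it" takes "a painting" as antecedent — a donkey pronoun bound across the clause boundary.
Strong reading: for every (c,p) with restored(c,p), exhibited(c,p) ∧ insured(c,p).
Restrictor pairs: (c1,p1) ✓  (c1,p2) ✗  (c1,p5) ✗  (c2,p2) ✗  (c2,p3) ✓  (c2,p4) ✓  (c2,p5) ✓  (c3,p4) ✓  (c3,p5) ✓  (c4,p3) ✓  (c4,p4) ✗
Counterexamples (restrictor pairs failing the scope): 4.

4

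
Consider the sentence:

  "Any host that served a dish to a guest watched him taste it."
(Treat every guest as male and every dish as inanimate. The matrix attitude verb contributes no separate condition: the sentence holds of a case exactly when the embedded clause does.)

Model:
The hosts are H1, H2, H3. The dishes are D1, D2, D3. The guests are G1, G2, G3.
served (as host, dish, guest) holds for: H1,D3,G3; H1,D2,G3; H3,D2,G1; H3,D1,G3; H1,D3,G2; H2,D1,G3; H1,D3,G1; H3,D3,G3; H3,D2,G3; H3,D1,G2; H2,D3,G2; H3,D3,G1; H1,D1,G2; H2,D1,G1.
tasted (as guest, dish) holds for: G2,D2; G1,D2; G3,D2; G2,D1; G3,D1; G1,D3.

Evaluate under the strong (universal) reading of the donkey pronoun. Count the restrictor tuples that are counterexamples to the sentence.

"him" takes "a guest" as antecedent and "it" takes "a dish"; both are donkey pronouns co-varying with the restrictor.
Strong reading: for every (h,d,g) with served(h,d,g), tasted(g,d).
Restrictor triples: (H1,D1,G2)→tasted(G2,D1) ✓  (H1,D2,G3)→tasted(G3,D2) ✓  (H1,D3,G1)→tasted(G1,D3) ✓  (H1,D3,G2)→tasted(G2,D3) ✗  (H1,D3,G3)→tasted(G3,D3) ✗  (H2,D1,G1)→tasted(G1,D1) ✗  (H2,D1,G3)→tasted(G3,D1) ✓  (H2,D3,G2)→tasted(G2,D3) ✗  (H3,D1,G2)→tasted(G2,D1) ✓  (H3,D1,G3)→tasted(G3,D1) ✓  (H3,D2,G1)→tasted(G1,D2) ✓  (H3,D2,G3)→tasted(G3,D2) ✓  (H3,D3,G1)→tasted(G1,D3) ✓  (H3,D3,G3)→tasted(G3,D3) ✗
Counterexamples (restrictor triples failing the scope): 5.

5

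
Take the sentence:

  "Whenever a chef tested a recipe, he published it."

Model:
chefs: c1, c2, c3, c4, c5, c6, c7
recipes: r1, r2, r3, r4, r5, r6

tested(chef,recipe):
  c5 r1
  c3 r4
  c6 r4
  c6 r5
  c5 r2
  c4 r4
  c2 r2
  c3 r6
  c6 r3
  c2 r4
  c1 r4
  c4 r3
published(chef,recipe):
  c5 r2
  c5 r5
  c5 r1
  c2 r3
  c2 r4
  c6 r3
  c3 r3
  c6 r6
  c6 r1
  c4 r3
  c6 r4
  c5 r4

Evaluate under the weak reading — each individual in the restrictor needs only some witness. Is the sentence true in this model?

"it" takes "a recipe" as antecedent — a donkey pronoun bound across the clause boundary.
Weak reading: every chef c with some tested-recipe has at least one tested-recipe r such that published(c,r).
Per chef: c1:✗  c2:✓  c3:✗  c4:✓  c5:✓  c6:✓
c1 has no witness among its tested-recipes.

False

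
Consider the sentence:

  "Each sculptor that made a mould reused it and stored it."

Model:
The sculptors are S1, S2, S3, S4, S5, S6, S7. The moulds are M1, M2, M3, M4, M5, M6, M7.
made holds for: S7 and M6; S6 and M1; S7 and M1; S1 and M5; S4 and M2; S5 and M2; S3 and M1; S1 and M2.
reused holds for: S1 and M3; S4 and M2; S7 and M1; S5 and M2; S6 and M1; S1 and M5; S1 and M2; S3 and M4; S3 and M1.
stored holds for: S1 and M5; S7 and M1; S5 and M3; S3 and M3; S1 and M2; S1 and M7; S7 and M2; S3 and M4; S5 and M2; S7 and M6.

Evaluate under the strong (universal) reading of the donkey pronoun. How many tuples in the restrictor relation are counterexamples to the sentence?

"it" takes "a mould" as antecedent — a donkey pronoun bound across the clause boundary.
Strong reading: for every (s,m) with made(s,m), reused(s,m) ∧ stored(s,m).
Restrictor pairs: (S1,M2) ✓  (S1,M5) ✓  (S3,M1) ✗  (S4,M2) ✗  (S5,M2) ✓  (S6,M1) ✗  (S7,M1) ✓  (S7,M6) ✗
Counterexamples (restrictor pairs failing the scope): 4.

4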